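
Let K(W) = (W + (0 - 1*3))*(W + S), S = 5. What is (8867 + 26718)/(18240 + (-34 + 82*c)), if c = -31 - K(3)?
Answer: 3235/1424 ≈ 2.2718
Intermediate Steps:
K(W) = (-3 + W)*(5 + W) (K(W) = (W + (0 - 1*3))*(W + 5) = (W + (0 - 3))*(5 + W) = (W - 3)*(5 + W) = (-3 + W)*(5 + W))
c = -31 (c = -31 - (-15 + 3² + 2*3) = -31 - (-15 + 9 + 6) = -31 - 1*0 = -31 + 0 = -31)
(8867 + 26718)/(18240 + (-34 + 82*c)) = (8867 + 26718)/(18240 + (-34 + 82*(-31))) = 35585/(18240 + (-34 - 2542)) = 35585/(18240 - 2576) = 35585/15664 = 35585*(1/15664) = 3235/1424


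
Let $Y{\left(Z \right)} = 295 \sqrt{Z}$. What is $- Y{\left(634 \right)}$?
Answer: $- 295 \sqrt{634} \approx -7427.9$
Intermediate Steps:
$- Y{\left(634 \right)} = - 295 \sqrt{634}$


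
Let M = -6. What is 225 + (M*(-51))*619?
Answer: 189639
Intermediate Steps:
225 + (M*(-51))*619 = 225 - 6*(-51)*619 = 225 + 306*619 = 225 + 189414 = 189639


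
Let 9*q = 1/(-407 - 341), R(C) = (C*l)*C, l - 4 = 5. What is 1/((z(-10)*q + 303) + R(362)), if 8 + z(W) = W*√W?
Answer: 6682968888354/7883891722564059247 - 8415*I*√10/7883891722564059247 ≈ 8.4767e-7 - 3.3753e-15*I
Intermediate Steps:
l = 9 (l = 4 + 5 = 9)
z(W) = -8 + W^(3/2) (z(W) = -8 + W*√W = -8 + W^(3/2))
R(C) = 9*C² (R(C) = (C*9)*C = (9*C)*C = 9*C²)
q = -1/6732 (q = 1/(9*(-407 - 341)) = (⅑)/(-748) = (⅑)*(-1/748) = -1/6732 ≈ -0.00014854)
1/((z(-10)*q + 303) + R(362)) = 1/(((-8 + (-10)^(3/2))*(-1/6732) + 303) + 9*362²) = 1/(((-8 - 10*I*√10)*(-1/6732) + 303) + 9*131044) = 1/(((2/1683 + 5*I*√10/3366) + 303) + 1179396) = 1/((509951/1683 + 5*I*√10/3366) + 1179396) = 1/(1985433419/1683 + 5*I*√10/3366)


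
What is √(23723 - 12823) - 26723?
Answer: -26723 + 10*√109 ≈ -26619.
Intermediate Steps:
√(23723 - 12823) - 26723 = √10900 - 26723 = 10*√109 - 26723 = -26723 + 10*√109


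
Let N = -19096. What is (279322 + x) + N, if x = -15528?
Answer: 244698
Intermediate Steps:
(279322 + x) + N = (279322 - 15528) - 19096 = 263794 - 19096 = 244698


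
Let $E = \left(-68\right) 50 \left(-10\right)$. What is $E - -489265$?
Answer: $523265$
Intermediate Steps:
$E = 34000$ ($E = \left(-3400\right) \left(-10\right) = 34000$)
$E - -489265 = 34000 - -489265 = 34000 + 489265 = 523265$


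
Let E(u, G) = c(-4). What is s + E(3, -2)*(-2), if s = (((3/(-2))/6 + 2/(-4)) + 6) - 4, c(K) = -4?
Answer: 37/4 ≈ 9.2500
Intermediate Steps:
E(u, G) = -4
s = 5/4 (s = (((3*(-½))*(⅙) + 2*(-¼)) + 6) - 4 = ((-3/2*⅙ - ½) + 6) - 4 = ((-¼ - ½) + 6) - 4 = (-¾ + 6) - 4 = 21/4 - 4 = 5/4 ≈ 1.2500)
s + E(3, -2)*(-2) = 5/4 - 4*(-2) = 5/4 + 8 = 37/4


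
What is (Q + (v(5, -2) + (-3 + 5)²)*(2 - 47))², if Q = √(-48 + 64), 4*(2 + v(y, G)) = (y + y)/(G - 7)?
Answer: 21609/4 ≈ 5402.3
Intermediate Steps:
v(y, G) = -2 + y/(2*(-7 + G)) (v(y, G) = -2 + ((y + y)/(G - 7))/4 = -2 + ((2*y)/(-7 + G))/4 = -2 + (2*y/(-7 + G))/4 = -2 + y/(2*(-7 + G)))
Q = 4 (Q = √16 = 4)
(Q + (v(5, -2) + (-3 + 5)²)*(2 - 47))² = (4 + ((28 + 5 - 4*(-2))/(2*(-7 - 2)) + (-3 + 5)²)*(2 - 47))² = (4 + ((½)*(28 + 5 + 8)/(-9) + 2²)*(-45))² = (4 + ((½)*(-⅑)*41 + 4)*(-45))² = (4 + (-41/18 + 4)*(-45))² = (4 + (31/18)*(-45))² = (4 - 155/2)² = (-147/2)² = 21609/4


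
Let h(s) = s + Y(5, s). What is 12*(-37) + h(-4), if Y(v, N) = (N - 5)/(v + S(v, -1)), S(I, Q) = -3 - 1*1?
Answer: -457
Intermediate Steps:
S(I, Q) = -4 (S(I, Q) = -3 - 1 = -4)
Y(v, N) = (-5 + N)/(-4 + v) (Y(v, N) = (N - 5)/(v - 4) = (-5 + N)/(-4 + v))
h(s) = -5 + 2*s (h(s) = s + (-5 + s)/(-4 + 5) = s + (-5 + s)/1 = s + 1*(-5 + s) = s + (-5 + s) = -5 + 2*s)
12*(-37) + h(-4) = 12*(-37) + (-5 + 2*(-4)) = -444 + (-5 - 8) = -444 - 13 = -457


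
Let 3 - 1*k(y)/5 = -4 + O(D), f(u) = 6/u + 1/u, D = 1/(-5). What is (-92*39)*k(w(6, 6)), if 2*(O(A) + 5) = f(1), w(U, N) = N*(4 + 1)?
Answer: -152490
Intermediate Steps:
D = -⅕ ≈ -0.20000
w(U, N) = 5*N (w(U, N) = N*5 = 5*N)
f(u) = 7/u (f(u) = 6/u + 1/u = 7/u)
O(A) = -3/2 (O(A) = -5 + (7/1)/2 = -5 + (7*1)/2 = -5 + (½)*7 = -5 + 7/2 = -3/2)
k(y) = 85/2 (k(y) = 15 - 5*(-4 - 3/2) = 15 - 5*(-11/2) = 15 + 55/2 = 85/2)
(-92*39)*k(w(6, 6)) = -92*39*(85/2) = -3588*85/2 = -152490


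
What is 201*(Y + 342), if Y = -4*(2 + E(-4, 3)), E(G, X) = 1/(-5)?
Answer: 336474/5 ≈ 67295.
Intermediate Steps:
E(G, X) = -⅕
Y = -36/5 (Y = -4*(2 - ⅕) = -4*9/5 = -36/5 ≈ -7.2000)
201*(Y + 342) = 201*(-36/5 + 342) = 201*(1674/5) = 336474/5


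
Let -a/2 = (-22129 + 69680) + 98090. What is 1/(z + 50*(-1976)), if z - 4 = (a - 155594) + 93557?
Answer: -1/452115 ≈ -2.2118e-6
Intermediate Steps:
a = -291282 (a = -2*((-22129 + 69680) + 98090) = -2*(47551 + 98090) = -2*145641 = -291282)
z = -353315 (z = 4 + ((-291282 - 155594) + 93557) = 4 + (-446876 + 93557) = 4 - 353319 = -353315)
1/(z + 50*(-1976)) = 1/(-353315 + 50*(-1976)) = 1/(-353315 - 98800) = 1/(-452115) = -1/452115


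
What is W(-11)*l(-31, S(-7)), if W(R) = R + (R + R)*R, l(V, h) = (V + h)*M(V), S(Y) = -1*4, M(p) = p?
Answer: 250635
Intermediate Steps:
S(Y) = -4
l(V, h) = V*(V + h) (l(V, h) = (V + h)*V = V*(V + h))
W(R) = R + 2*R² (W(R) = R + (2*R)*R = R + 2*R²)
W(-11)*l(-31, S(-7)) = (-11*(1 + 2*(-11)))*(-31*(-31 - 4)) = (-11*(1 - 22))*(-31*(-35)) = -11*(-21)*1085 = 231*1085 = 250635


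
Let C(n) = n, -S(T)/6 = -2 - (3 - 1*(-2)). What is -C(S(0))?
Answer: -42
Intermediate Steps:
S(T) = 42 (S(T) = -6*(-2 - (3 - 1*(-2))) = -6*(-2 - (3 + 2)) = -6*(-2 - 1*5) = -6*(-2 - 5) = -6*(-7) = 42)
-C(S(0)) = -1*42 = -42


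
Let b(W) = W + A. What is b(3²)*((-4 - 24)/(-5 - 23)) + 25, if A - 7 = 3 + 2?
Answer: 46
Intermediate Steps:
A = 12 (A = 7 + (3 + 2) = 7 + 5 = 12)
b(W) = 12 + W (b(W) = W + 12 = 12 + W)
b(3²)*((-4 - 24)/(-5 - 23)) + 25 = (12 + 3²)*((-4 - 24)/(-5 - 23)) + 25 = (12 + 9)*(-28/(-28)) + 25 = 21*(-28*(-1/28)) + 25 = 21*1 + 25 = 21 + 25 = 46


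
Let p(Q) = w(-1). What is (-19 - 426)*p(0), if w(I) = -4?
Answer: 1780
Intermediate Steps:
p(Q) = -4
(-19 - 426)*p(0) = (-19 - 426)*(-4) = -445*(-4) = 1780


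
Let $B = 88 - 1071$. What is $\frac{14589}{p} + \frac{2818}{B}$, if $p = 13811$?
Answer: $- \frac{24578411}{13576213} \approx -1.8104$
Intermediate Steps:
$B = -983$ ($B = 88 - 1071 = -983$)
$\frac{14589}{p} + \frac{2818}{B} = \frac{14589}{13811} + \frac{2818}{-983} = 14589 \cdot \frac{1}{13811} + 2818 \left(- \frac{1}{983}\right) = \frac{14589}{13811} - \frac{2818}{983} = - \frac{24578411}{13576213}$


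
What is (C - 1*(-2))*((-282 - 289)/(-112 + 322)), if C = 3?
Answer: -571/42 ≈ -13.595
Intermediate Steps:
(C - 1*(-2))*((-282 - 289)/(-112 + 322)) = (3 - 1*(-2))*((-282 - 289)/(-112 + 322)) = (3 + 2)*(-571/210) = 5*(-571*1/210) = 5*(-571/210) = -571/42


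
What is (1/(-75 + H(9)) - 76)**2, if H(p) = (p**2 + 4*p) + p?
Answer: 15015625/2601 ≈ 5773.0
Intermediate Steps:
H(p) = p**2 + 5*p
(1/(-75 + H(9)) - 76)**2 = (1/(-75 + 9*(5 + 9)) - 76)**2 = (1/(-75 + 9*14) - 76)**2 = (1/(-75 + 126) - 76)**2 = (1/51 - 76)**2 = (-3875/51)**2 = 15015625/2601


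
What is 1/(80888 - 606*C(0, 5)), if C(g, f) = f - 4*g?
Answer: 1/77858 ≈ 1.2844e-5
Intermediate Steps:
1/(80888 - 606*C(0, 5)) = 1/(80888 - 606*(5 - 4*0)) = 1/(80888 - 606*(5 + 0)) = 1/(80888 - 606*5) = 1/(80888 - 3030) = 1/77858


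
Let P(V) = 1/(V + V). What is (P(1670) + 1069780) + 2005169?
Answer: 10270329661/3340 ≈ 3.0749e+6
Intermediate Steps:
P(V) = 1/(2*V)
(P(1670) + 1069780) + 2005169 = ((1/2)/1670 + 1069780) + 2005169 = ((1/2)*(1/1670) + 1069780) + 2005169 = (1/3340 + 1069780) + 2005169 = 3573065201/3340 + 2005169 = 10270329661/3340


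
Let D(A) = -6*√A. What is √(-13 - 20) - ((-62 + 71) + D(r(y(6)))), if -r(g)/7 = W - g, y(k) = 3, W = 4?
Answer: -9 + I*√33 + 6*I*√7 ≈ -9.0 + 21.619*I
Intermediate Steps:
r(g) = -28 + 7*g (r(g) = -7*(4 - g) = -28 + 7*g)
√(-13 - 20) - ((-62 + 71) + D(r(y(6)))) = √(-13 - 20) - ((-62 + 71) - 6*√(-28 + 7*3)) = √(-33) - (9 - 6*√(-28 + 21)) = I*√33 - (9 - 6*I*√7) = I*√33 + (-9 + 6*I*√7) = -9 + I*√33 + 6*I*√7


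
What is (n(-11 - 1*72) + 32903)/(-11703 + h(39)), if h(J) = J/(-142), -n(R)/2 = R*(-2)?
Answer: -1541694/553955 ≈ -2.7831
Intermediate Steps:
n(R) = 4*R (n(R) = -2*R*(-2) = -(-4)*R = 4*R)
h(J) = -J/142 (h(J) = J*(-1/142) = -J/142)
(n(-11 - 1*72) + 32903)/(-11703 + h(39)) = (4*(-11 - 1*72) + 32903)/(-11703 - 1/142*39) = (4*(-11 - 72) + 32903)/(-11703 - 39/142) = (4*(-83) + 32903)/(-1661865/142) = (-332 + 32903)*(-142/1661865) = 32571*(-142/1661865) = -1541694/553955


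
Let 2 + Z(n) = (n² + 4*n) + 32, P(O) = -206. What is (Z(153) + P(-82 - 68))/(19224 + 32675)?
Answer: 23845/51899 ≈ 0.45945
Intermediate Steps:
Z(n) = 30 + n² + 4*n (Z(n) = -2 + ((n² + 4*n) + 32) = -2 + (32 + n² + 4*n) = 30 + n² + 4*n)
(Z(153) + P(-82 - 68))/(19224 + 32675) = ((30 + 153² + 4*153) - 206)/(19224 + 32675) = ((30 + 23409 + 612) - 206)/51899 = (24051 - 206)*(1/51899) = 23845*(1/51899) = 23845/51899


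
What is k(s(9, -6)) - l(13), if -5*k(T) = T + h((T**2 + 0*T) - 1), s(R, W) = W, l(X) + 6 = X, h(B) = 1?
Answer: -6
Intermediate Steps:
l(X) = -6 + X
k(T) = -1/5 - T/5 (k(T) = -(T + 1)/5 = -(1 + T)/5 = -1/5 - T/5)
k(s(9, -6)) - l(13) = (-1/5 - 1/5*(-6)) - (-6 + 13) = (-1/5 + 6/5) - 1*7 = 1 - 7 = -6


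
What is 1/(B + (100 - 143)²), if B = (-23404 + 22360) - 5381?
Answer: -1/4576 ≈ -0.00021853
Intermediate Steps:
B = -6425 (B = -1044 - 5381 = -6425)
1/(B + (100 - 143)²) = 1/(-6425 + (100 - 143)²) = 1/(-6425 + (-43)²) = 1/(-6425 + 1849) = 1/(-4576) = -1/4576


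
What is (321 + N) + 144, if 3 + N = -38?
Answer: 424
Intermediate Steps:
N = -41 (N = -3 - 38 = -41)
(321 + N) + 144 = (321 - 41) + 144 = 280 + 144 = 424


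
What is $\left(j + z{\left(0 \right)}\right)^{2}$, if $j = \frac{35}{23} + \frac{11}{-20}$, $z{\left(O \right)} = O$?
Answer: $\frac{199809}{211600} \approx 0.94428$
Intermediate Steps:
$j = \frac{447}{460}$ ($j = 35 \cdot \frac{1}{23} + 11 \left(- \frac{1}{20}\right) = \frac{35}{23} - \frac{11}{20} = \frac{447}{460} \approx 0.97174$)
$\left(j + z{\left(0 \right)}\right)^{2} = \left(\frac{447}{460} + 0\right)^{2} = \left(\frac{447}{460}\right)^{2} = \frac{199809}{211600}$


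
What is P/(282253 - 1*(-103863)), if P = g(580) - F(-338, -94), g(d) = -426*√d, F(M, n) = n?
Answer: 47/193058 - 213*√145/96529 ≈ -0.026327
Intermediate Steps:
P = 94 - 852*√145 (P = -852*√145 - 1*(-94) = -852*√145 + 94 = 94 - 852*√145 ≈ -10165.)
P/(282253 - 1*(-103863)) = (94 - 852*√145)/(282253 - 1*(-103863)) = (94 - 852*√145)/(282253 + 103863) = (94 - 852*√145)/386116 = (94 - 852*√145)*(1/386116) = 47/193058 - 213*√145/96529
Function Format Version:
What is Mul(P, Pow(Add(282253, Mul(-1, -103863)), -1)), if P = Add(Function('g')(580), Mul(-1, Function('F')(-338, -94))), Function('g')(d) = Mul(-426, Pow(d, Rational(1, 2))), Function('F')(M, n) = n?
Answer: Add(Rational(47, 193058), Mul(Rational(-213, 96529), Pow(145, Rational(1, 2)))) ≈ -0.026327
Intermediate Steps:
P = Add(94, Mul(-852, Pow(145, Rational(1, 2)))) (P = Add(Mul(-426, Pow(580, Rational(1, 2))), Mul(-1, -94)) = Add(Mul(-426, Mul(2, Pow(145, Rational(1, 2)))), 94) = Add(Mul(-852, Pow(145, Rational(1, 2))), 94) = Add(94, Mul(-852, Pow(145, Rational(1, 2)))) ≈ -10165.)
Mul(P, Pow(Add(282253, Mul(-1, -103863)), -1)) = Mul(Add(94, Mul(-852, Pow(145, Rational(1, 2)))), Pow(Add(282253, Mul(-1, -103863)), -1)) = Mul(Add(94, Mul(-852, Pow(145, Rational(1, 2)))), Pow(Add(282253, 103863), -1)) = Mul(Add(94, Mul(-852, Pow(145, Rational(1, 2)))), Pow(386116, -1)) = Mul(Add(94, Mul(-852, Pow(145, Rational(1, 2)))), Rational(1, 386116)) = Add(Rational(47, 193058), Mul(Rational(-213, 96529), Pow(145, Rational(1, 2))))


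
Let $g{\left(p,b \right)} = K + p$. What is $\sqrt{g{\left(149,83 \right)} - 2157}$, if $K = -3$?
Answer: $i \sqrt{2011} \approx 44.844 i$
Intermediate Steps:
$g{\left(p,b \right)} = -3 + p$
$\sqrt{g{\left(149,83 \right)} - 2157} = \sqrt{\left(-3 + 149\right) - 2157} = \sqrt{146 - 2157} = \sqrt{-2011} = i \sqrt{2011}$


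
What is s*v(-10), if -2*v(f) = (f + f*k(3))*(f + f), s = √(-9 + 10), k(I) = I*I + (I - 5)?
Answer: -800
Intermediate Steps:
k(I) = -5 + I + I² (k(I) = I² + (-5 + I) = -5 + I + I²)
s = 1 (s = √1 = 1)
v(f) = -8*f² (v(f) = -(f + f*(-5 + 3 + 3²))*(f + f)/2 = -(f + f*(-5 + 3 + 9))*2*f/2 = -(f + f*7)*2*f/2 = -(f + 7*f)*2*f/2 = -8*f*2*f/2 = -8*f²)
s*v(-10) = 1*(-8*(-10)²) = 1*(-8*100) = 1*(-800) = -800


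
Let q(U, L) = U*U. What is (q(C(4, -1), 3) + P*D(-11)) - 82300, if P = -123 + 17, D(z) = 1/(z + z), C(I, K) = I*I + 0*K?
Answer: -902431/11 ≈ -82039.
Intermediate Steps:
C(I, K) = I² (C(I, K) = I² + 0 = I²)
D(z) = 1/(2*z)
q(U, L) = U²
P = -106
(q(C(4, -1), 3) + P*D(-11)) - 82300 = ((4²)² - 53/(-11)) - 82300 = (16² - 53*(-1)/11) - 82300 = (256 - 106*(-1/22)) - 82300 = (256 + 53/11) - 82300 = 2869/11 - 82300 = -902431/11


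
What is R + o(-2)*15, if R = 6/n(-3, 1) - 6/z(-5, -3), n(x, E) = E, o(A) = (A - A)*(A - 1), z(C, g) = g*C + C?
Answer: 27/5 ≈ 5.4000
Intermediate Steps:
z(C, g) = C + C*g (z(C, g) = C*g + C = C + C*g)
o(A) = 0 (o(A) = 0*(-1 + A) = 0)
R = 27/5 (R = 6/1 - 6*(-1/(5*(1 - 3))) = 6*1 - 6/((-5*(-2))) = 6 - 6/10 = 6 - 6*⅒ = 6 - ⅗ = 27/5 ≈ 5.4000)
R + o(-2)*15 = 27/5 + 0*15 = 27/5 + 0 = 27/5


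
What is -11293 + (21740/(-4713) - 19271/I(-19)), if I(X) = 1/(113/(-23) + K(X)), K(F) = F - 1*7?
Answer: 63351372626/108399 ≈ 5.8443e+5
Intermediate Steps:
K(F) = -7 + F (K(F) = F - 7 = -7 + F)
I(X) = 1/(-274/23 + X) (I(X) = 1/(113/(-23) + (-7 + X)) = 1/(113*(-1/23) + (-7 + X)) = 1/(-113/23 + (-7 + X)) = 1/(-274/23 + X))
-11293 + (21740/(-4713) - 19271/I(-19)) = -11293 + (21740/(-4713) - 19271/(23/(-274 + 23*(-19)))) = -11293 + (21740*(-1/4713) - 19271/(23/(-274 - 437))) = -11293 + (-21740/4713 - 19271/(23/(-711))) = -11293 + (-21740/4713 - 19271/(23*(-1/711))) = -11293 + (-21740/4713 - 19271/(-23/711)) = -11293 + (-21740/4713 - 19271*(-711/23)) = -11293 + (-21740/4713 + 13701681/23) = -11293 + 64575522533/108399 = 63351372626/108399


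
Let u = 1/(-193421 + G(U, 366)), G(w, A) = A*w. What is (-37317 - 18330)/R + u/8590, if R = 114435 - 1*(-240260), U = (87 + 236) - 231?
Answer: -15272251442893/97345610731490 ≈ -0.15689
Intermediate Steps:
U = 92 (U = 323 - 231 = 92)
R = 354695 (R = 114435 + 240260 = 354695)
u = -1/159749 (u = 1/(-193421 + 366*92) = 1/(-193421 + 33672) = 1/(-159749) = -1/159749 ≈ -6.2598e-6)
(-37317 - 18330)/R + u/8590 = (-37317 - 18330)/354695 - 1/159749/8590 = -55647*1/354695 - 1/159749*1/8590 = -55647/354695 - 1/1372243910 = -15272251442893/97345610731490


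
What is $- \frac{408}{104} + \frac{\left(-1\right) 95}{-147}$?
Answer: $- \frac{6262}{1911} \approx -3.2768$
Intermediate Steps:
$- \frac{408}{104} + \frac{\left(-1\right) 95}{-147} = \left(-408\right) \frac{1}{104} - - \frac{95}{147} = - \frac{51}{13} + \frac{95}{147} = - \frac{6262}{1911}$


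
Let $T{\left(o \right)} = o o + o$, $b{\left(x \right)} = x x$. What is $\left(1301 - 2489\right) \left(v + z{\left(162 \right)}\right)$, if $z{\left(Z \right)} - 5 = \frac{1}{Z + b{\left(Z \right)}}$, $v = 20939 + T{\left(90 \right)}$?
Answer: $- \frac{16924872910}{489} \approx -3.4611 \cdot 10^{7}$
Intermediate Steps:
$b{\left(x \right)} = x^{2}$
$T{\left(o \right)} = o + o^{2}$ ($T{\left(o \right)} = o^{2} + o = o + o^{2}$)
$v = 29129$ ($v = 20939 + 90 \left(1 + 90\right) = 20939 + 90 \cdot 91 = 20939 + 8190 = 29129$)
$z{\left(Z \right)} = 5 + \frac{1}{Z + Z^{2}}$
$\left(1301 - 2489\right) \left(v + z{\left(162 \right)}\right) = \left(1301 - 2489\right) \left(29129 + \frac{1 + 5 \cdot 162 + 5 \cdot 162^{2}}{162 \left(1 + 162\right)}\right) = - 1188 \left(29129 + \frac{1 + 810 + 5 \cdot 26244}{162 \cdot 163}\right) = - 1188 \left(29129 + \frac{1}{162} \cdot \frac{1}{163} \left(1 + 810 + 131220\right)\right) = - 1188 \left(29129 + \frac{1}{162} \cdot \frac{1}{163} \cdot 132031\right) = - 1188 \left(29129 + \frac{132031}{26406}\right) = \left(-1188\right) \frac{769312405}{26406} = - \frac{16924872910}{489}$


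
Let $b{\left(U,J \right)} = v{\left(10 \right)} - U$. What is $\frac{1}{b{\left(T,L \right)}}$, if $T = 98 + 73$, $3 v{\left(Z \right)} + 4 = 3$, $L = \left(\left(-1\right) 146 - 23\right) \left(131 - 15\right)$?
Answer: $- \frac{3}{514} \approx -0.0058366$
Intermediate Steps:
$L = -19604$ ($L = \left(-146 - 23\right) 116 = \left(-169\right) 116 = -19604$)
$v{\left(Z \right)} = - \frac{1}{3}$ ($v{\left(Z \right)} = - \frac{4}{3} + \frac{1}{3} \cdot 3 = - \frac{4}{3} + 1 = - \frac{1}{3}$)
$T = 171$
$b{\left(U,J \right)} = - \frac{1}{3} - U$
$\frac{1}{b{\left(T,L \right)}} = \frac{1}{- \frac{1}{3} - 171} = \frac{1}{- \frac{514}{3}} = - \frac{3}{514}$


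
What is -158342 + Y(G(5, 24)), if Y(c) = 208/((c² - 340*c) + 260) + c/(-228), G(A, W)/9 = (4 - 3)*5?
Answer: -8243295627/52060 ≈ -1.5834e+5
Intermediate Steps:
G(A, W) = 45 (G(A, W) = 9*((4 - 3)*5) = 9*(1*5) = 9*5 = 45)
Y(c) = 208/(260 + c² - 340*c) - c/228 (Y(c) = 208/(260 + c² - 340*c) + c*(-1/228) = 208/(260 + c² - 340*c) - c/228)
-158342 + Y(G(5, 24)) = -158342 + (47424 - 1*45³ - 260*45 + 340*45²)/(228*(260 + 45² - 340*45)) = -158342 + (47424 - 1*91125 - 11700 + 340*2025)/(228*(260 + 2025 - 15300)) = -158342 + (1/228)*(47424 - 91125 - 11700 + 688500)/(-13015) = -158342 + (1/228)*(-1/13015)*633099 = -158342 - 11107/52060 = -8243295627/52060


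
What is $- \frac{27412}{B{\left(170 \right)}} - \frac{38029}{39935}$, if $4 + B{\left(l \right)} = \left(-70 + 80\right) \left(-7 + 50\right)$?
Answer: $- \frac{555449287}{8506155} \approx -65.3$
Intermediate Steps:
$B{\left(l \right)} = 426$ ($B{\left(l \right)} = -4 + \left(-70 + 80\right) \left(-7 + 50\right) = -4 + 10 \cdot 43 = -4 + 430 = 426$)
$- \frac{27412}{B{\left(170 \right)}} - \frac{38029}{39935} = - \frac{27412}{426} - \frac{38029}{39935} = \left(-27412\right) \frac{1}{426} - \frac{38029}{39935} = - \frac{13706}{213} - \frac{38029}{39935} = - \frac{555449287}{8506155}$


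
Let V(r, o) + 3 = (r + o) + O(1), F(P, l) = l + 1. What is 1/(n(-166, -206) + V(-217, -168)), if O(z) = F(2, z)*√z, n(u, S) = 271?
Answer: -1/115 ≈ -0.0086956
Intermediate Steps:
F(P, l) = 1 + l
O(z) = √z*(1 + z) (O(z) = (1 + z)*√z = √z*(1 + z))
V(r, o) = -1 + o + r (V(r, o) = -3 + ((r + o) + √1*(1 + 1)) = -3 + ((o + r) + 1*2) = -3 + ((o + r) + 2) = -3 + (2 + o + r) = -1 + o + r)
1/(n(-166, -206) + V(-217, -168)) = 1/(271 + (-1 - 168 - 217)) = 1/(271 - 386) = 1/(-115) = -1/115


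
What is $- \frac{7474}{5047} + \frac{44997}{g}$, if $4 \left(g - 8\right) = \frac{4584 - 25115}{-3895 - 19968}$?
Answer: $\frac{442270918910}{80767141} \approx 5475.9$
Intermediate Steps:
$g = \frac{16003}{1948}$ ($g = 8 + \frac{\left(4584 - 25115\right) \frac{1}{-3895 - 19968}}{4} = 8 + \frac{\left(-20531\right) \frac{1}{-23863}}{4} = 8 + \frac{\left(-20531\right) \left(- \frac{1}{23863}\right)}{4} = 8 + \frac{1}{4} \cdot \frac{419}{487} = 8 + \frac{419}{1948} = \frac{16003}{1948} \approx 8.2151$)
$- \frac{7474}{5047} + \frac{44997}{g} = - \frac{7474}{5047} + \frac{44997}{\frac{16003}{1948}} = \left(-7474\right) \frac{1}{5047} + 44997 \cdot \frac{1948}{16003} = - \frac{7474}{5047} + \frac{87654156}{16003} = \frac{442270918910}{80767141}$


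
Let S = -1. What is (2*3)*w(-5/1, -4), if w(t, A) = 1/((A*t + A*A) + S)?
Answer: 6/35 ≈ 0.17143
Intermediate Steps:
w(t, A) = 1/(-1 + A² + A*t) (w(t, A) = 1/((A*t + A*A) - 1) = 1/((A*t + A²) - 1) = 1/((A² + A*t) - 1) = 1/(-1 + A² + A*t))
(2*3)*w(-5/1, -4) = (2*3)/(-1 + (-4)² - (-20)/1) = 6/(-1 + 16 - (-20)) = 6/(-1 + 16 - 4*(-5)) = 6/(-1 + 16 + 20) = 6/35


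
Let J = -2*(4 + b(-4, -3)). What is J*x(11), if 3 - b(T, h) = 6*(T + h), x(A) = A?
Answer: -1078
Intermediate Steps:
b(T, h) = 3 - 6*T - 6*h (b(T, h) = 3 - 6*(T + h) = 3 - (6*T + 6*h) = 3 + (-6*T - 6*h) = 3 - 6*T - 6*h)
J = -98 (J = -2*(4 + (3 - 6*(-4) - 6*(-3))) = -2*(4 + (3 + 24 + 18)) = -2*(4 + 45) = -2*49 = -1*98 = -98)
J*x(11) = -98*11 = -1078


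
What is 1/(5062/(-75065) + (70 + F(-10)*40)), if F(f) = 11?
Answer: 75065/38278088 ≈ 0.0019610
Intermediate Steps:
1/(5062/(-75065) + (70 + F(-10)*40)) = 1/(5062/(-75065) + (70 + 11*40)) = 1/(5062*(-1/75065) + (70 + 440)) = 1/(-5062/75065 + 510) = 1/(38278088/75065) = 75065/38278088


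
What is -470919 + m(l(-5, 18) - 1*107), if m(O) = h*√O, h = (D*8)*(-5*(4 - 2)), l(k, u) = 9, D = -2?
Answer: -470919 + 1120*I*√2 ≈ -4.7092e+5 + 1583.9*I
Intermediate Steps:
h = 160 (h = (-2*8)*(-5*(4 - 2)) = -(-80)*2 = -16*(-10) = 160)
m(O) = 160*√O
-470919 + m(l(-5, 18) - 1*107) = -470919 + 160*√(9 - 1*107) = -470919 + 160*√(9 - 107) = -470919 + 160*√(-98) = -470919 + 160*(7*I*√2) = -470919 + 1120*I*√2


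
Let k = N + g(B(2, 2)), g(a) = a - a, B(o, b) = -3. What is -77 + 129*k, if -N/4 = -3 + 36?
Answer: -17105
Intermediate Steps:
g(a) = 0
N = -132 (N = -4*(-3 + 36) = -4*33 = -132)
k = -132 (k = -132 + 0 = -132)
-77 + 129*k = -77 + 129*(-132) = -77 - 17028 = -17105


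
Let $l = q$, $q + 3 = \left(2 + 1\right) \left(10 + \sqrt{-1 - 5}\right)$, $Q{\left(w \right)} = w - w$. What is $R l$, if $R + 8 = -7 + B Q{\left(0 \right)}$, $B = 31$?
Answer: $-405 - 45 i \sqrt{6} \approx -405.0 - 110.23 i$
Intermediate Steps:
$Q{\left(w \right)} = 0$
$R = -15$ ($R = -8 + \left(-7 + 31 \cdot 0\right) = -8 + \left(-7 + 0\right) = -8 - 7 = -15$)
$q = 27 + 3 i \sqrt{6}$ ($q = -3 + \left(2 + 1\right) \left(10 + \sqrt{-1 - 5}\right) = -3 + 3 \left(10 + \sqrt{-6}\right) = -3 + 3 \left(10 + i \sqrt{6}\right) = -3 + \left(30 + 3 i \sqrt{6}\right) = 27 + 3 i \sqrt{6} \approx 27.0 + 7.3485 i$)
$l = 27 + 3 i \sqrt{6} \approx 27.0 + 7.3485 i$
$R l = - 15 \left(27 + 3 i \sqrt{6}\right) = -405 - 45 i \sqrt{6}$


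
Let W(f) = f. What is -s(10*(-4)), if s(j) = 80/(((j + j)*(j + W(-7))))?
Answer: -1/47 ≈ -0.021277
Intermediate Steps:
s(j) = 40/(j*(-7 + j)) (s(j) = 80/(((j + j)*(j - 7))) = 80/(((2*j)*(-7 + j))) = 80/((2*j*(-7 + j))) = 80*(1/(2*j*(-7 + j))) = 40/(j*(-7 + j)))
-s(10*(-4)) = -40/((10*(-4))*(-7 + 10*(-4))) = -40/((-40)*(-7 - 40)) = -40*(-1)/(40*(-47)) = -40*(-1)*(-1)/(40*47) = -1*1/47 = -1/47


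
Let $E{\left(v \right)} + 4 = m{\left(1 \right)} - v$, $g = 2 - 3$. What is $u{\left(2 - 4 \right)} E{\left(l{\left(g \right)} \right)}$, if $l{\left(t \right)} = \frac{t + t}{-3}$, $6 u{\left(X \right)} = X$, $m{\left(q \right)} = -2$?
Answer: $\frac{20}{9} \approx 2.2222$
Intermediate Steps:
$g = -1$ ($g = 2 - 3 = -1$)
$u{\left(X \right)} = \frac{X}{6}$
$l{\left(t \right)} = - \frac{2 t}{3}$ ($l{\left(t \right)} = 2 t \left(- \frac{1}{3}\right) = - \frac{2 t}{3}$)
$E{\left(v \right)} = -6 - v$ ($E{\left(v \right)} = -4 - \left(2 + v\right) = -6 - v$)
$u{\left(2 - 4 \right)} E{\left(l{\left(g \right)} \right)} = \frac{2 - 4}{6} \left(-6 - \left(- \frac{2}{3}\right) \left(-1\right)\right) = \frac{1}{6} \left(-2\right) \left(-6 - \frac{2}{3}\right) = - \frac{-6 - \frac{2}{3}}{3} = \left(- \frac{1}{3}\right) \left(- \frac{20}{3}\right) = \frac{20}{9}$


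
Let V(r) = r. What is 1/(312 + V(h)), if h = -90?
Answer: 1/222 ≈ 0.0045045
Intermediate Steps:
1/(312 + V(h)) = 1/(312 - 90) = 1/222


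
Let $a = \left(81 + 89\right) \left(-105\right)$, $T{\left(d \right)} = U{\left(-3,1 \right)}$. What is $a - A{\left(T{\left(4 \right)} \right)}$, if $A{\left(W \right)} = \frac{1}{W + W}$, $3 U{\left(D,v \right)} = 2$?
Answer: $- \frac{71403}{4} \approx -17851.0$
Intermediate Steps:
$U{\left(D,v \right)} = \frac{2}{3}$ ($U{\left(D,v \right)} = \frac{1}{3} \cdot 2 = \frac{2}{3}$)
$T{\left(d \right)} = \frac{2}{3}$
$A{\left(W \right)} = \frac{1}{2 W}$
$a = -17850$ ($a = 170 \left(-105\right) = -17850$)
$a - A{\left(T{\left(4 \right)} \right)} = -17850 - \frac{1}{2 \cdot \frac{2}{3}} = -17850 - \frac{1}{2} \cdot \frac{3}{2} = -17850 - \frac{3}{4} = - \frac{71403}{4}$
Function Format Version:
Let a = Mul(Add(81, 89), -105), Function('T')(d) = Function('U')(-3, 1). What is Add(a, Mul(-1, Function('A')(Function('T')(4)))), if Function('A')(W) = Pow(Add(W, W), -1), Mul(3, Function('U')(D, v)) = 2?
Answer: Rational(-71403, 4) ≈ -17851.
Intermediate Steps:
Function('U')(D, v) = Rational(2, 3) (Function('U')(D, v) = Mul(Rational(1, 3), 2) = Rational(2, 3))
Function('T')(d) = Rational(2, 3)
Function('A')(W) = Mul(Rational(1, 2), Pow(W, -1)) (Function('A')(W) = Pow(Mul(2, W), -1) = Mul(Rational(1, 2), Pow(W, -1)))
a = -17850 (a = Mul(170, -105) = -17850)
Add(a, Mul(-1, Function('A')(Function('T')(4)))) = Add(-17850, Mul(-1, Mul(Rational(1, 2), Pow(Rational(2, 3), -1)))) = Add(-17850, Mul(-1, Mul(Rational(1, 2), Rational(3, 2)))) = Add(-17850, Mul(-1, Rational(3, 4))) = Add(-17850, Rational(-3, 4)) = Rational(-71403, 4)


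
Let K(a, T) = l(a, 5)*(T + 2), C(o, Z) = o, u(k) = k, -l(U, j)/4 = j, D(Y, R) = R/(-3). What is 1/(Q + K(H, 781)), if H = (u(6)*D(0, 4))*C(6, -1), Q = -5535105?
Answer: -1/5550765 ≈ -1.8016e-7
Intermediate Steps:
D(Y, R) = -R/3 (D(Y, R) = R*(-1/3) = -R/3)
l(U, j) = -4*j
H = -48 (H = (6*(-1/3*4))*6 = (6*(-4/3))*6 = -8*6 = -48)
K(a, T) = -40 - 20*T (K(a, T) = (-4*5)*(T + 2) = -20*(2 + T) = -40 - 20*T)
1/(Q + K(H, 781)) = 1/(-5535105 + (-40 - 20*781)) = 1/(-5535105 + (-40 - 15620)) = 1/(-5535105 - 15660) = 1/(-5550765) = -1/5550765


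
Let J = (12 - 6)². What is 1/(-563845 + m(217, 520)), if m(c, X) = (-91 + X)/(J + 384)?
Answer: -140/78938157 ≈ -1.7735e-6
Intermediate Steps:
J = 36 (J = 6² = 36)
m(c, X) = -13/60 + X/420 (m(c, X) = (-91 + X)/(36 + 384) = (-91 + X)/420 = (-91 + X)*(1/420) = -13/60 + X/420)
1/(-563845 + m(217, 520)) = 1/(-563845 + (-13/60 + (1/420)*520)) = 1/(-563845 + (-13/60 + 26/21)) = 1/(-563845 + 143/140) = 1/(-78938157/140) = -140/78938157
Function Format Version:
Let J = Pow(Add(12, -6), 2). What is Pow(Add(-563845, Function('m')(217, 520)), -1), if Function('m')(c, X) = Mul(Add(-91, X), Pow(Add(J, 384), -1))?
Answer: Rational(-140, 78938157) ≈ -1.7735e-6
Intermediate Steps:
J = 36 (J = Pow(6, 2) = 36)
Function('m')(c, X) = Add(Rational(-13, 60), Mul(Rational(1, 420), X)) (Function('m')(c, X) = Mul(Add(-91, X), Pow(Add(36, 384), -1)) = Mul(Add(-91, X), Pow(420, -1)) = Mul(Add(-91, X), Rational(1, 420)) = Add(Rational(-13, 60), Mul(Rational(1, 420), X)))
Pow(Add(-563845, Function('m')(217, 520)), -1) = Pow(Add(-563845, Add(Rational(-13, 60), Mul(Rational(1, 420), 520))), -1) = Pow(Add(-563845, Add(Rational(-13, 60), Rational(26, 21))), -1) = Pow(Add(-563845, Rational(143, 140)), -1) = Pow(Rational(-78938157, 140), -1) = Rational(-140, 78938157)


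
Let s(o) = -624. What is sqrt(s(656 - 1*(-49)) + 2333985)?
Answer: sqrt(2333361) ≈ 1527.5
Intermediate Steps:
sqrt(s(656 - 1*(-49)) + 2333985) = sqrt(-624 + 2333985) = sqrt(2333361)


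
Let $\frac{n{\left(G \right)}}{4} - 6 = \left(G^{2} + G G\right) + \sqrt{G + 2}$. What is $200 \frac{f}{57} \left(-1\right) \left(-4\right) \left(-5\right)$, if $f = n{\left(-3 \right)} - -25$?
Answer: $- \frac{484000}{57} - \frac{16000 i}{57} \approx -8491.2 - 280.7 i$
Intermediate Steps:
$n{\left(G \right)} = 24 + 4 \sqrt{2 + G} + 8 G^{2}$ ($n{\left(G \right)} = 24 + 4 \left(\left(G^{2} + G G\right) + \sqrt{G + 2}\right) = 24 + 4 \left(\left(G^{2} + G^{2}\right) + \sqrt{2 + G}\right) = 24 + 4 \left(2 G^{2} + \sqrt{2 + G}\right) = 24 + 4 \left(\sqrt{2 + G} + 2 G^{2}\right) = 24 + \left(4 \sqrt{2 + G} + 8 G^{2}\right) = 24 + 4 \sqrt{2 + G} + 8 G^{2}$)
$f = 121 + 4 i$ ($f = \left(24 + 4 \sqrt{2 - 3} + 8 \left(-3\right)^{2}\right) - -25 = \left(24 + 4 \sqrt{-1} + 8 \cdot 9\right) + 25 = \left(24 + 4 i + 72\right) + 25 = \left(96 + 4 i\right) + 25 = 121 + 4 i \approx 121.0 + 4.0 i$)
$200 \frac{f}{57} \left(-1\right) \left(-4\right) \left(-5\right) = 200 \frac{121 + 4 i}{57} \left(-1\right) \left(-4\right) \left(-5\right) = 200 \left(121 + 4 i\right) \frac{1}{57} \cdot 4 \left(-5\right) = 200 \left(\frac{121}{57} + \frac{4 i}{57}\right) \left(-20\right) = \left(\frac{24200}{57} + \frac{800 i}{57}\right) \left(-20\right) = - \frac{484000}{57} - \frac{16000 i}{57}$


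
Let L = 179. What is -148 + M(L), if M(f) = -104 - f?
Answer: -431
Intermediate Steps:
-148 + M(L) = -148 + (-104 - 1*179) = -148 + (-104 - 179) = -148 - 283 = -431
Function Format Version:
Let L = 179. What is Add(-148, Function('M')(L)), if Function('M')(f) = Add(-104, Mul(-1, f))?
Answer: -431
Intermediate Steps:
Add(-148, Function('M')(L)) = Add(-148, Add(-104, Mul(-1, 179))) = Add(-148, Add(-104, -179)) = Add(-148, -283) = -431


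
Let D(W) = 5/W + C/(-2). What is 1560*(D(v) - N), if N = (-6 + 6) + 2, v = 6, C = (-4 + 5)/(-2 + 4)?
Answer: -2210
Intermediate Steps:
C = 1/2 ≈ 0.50000
D(W) = -1/4 + 5/W (D(W) = 5/W + (1/2)/(-2) = 5/W + (1/2)*(-1/2) = 5/W - 1/4 = -1/4 + 5/W)
N = 2 (N = 0 + 2 = 2)
1560*(D(v) - N) = 1560*((1/4)*(20 - 1*6)/6 - 1*2) = 1560*((1/4)*(1/6)*(20 - 6) - 2) = 1560*((1/4)*(1/6)*14 - 2) = 1560*(7/12 - 2) = 1560*(-17/12) = -2210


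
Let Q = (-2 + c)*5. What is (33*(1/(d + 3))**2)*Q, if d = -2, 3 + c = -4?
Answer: -1485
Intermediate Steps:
c = -7 (c = -3 - 4 = -7)
Q = -45 (Q = (-2 - 7)*5 = -9*5 = -45)
(33*(1/(d + 3))**2)*Q = (33*(1/(-2 + 3))**2)*(-45) = (33*(1/1)**2)*(-45) = (33*1**2)*(-45) = (33*1)*(-45) = 33*(-45) = -1485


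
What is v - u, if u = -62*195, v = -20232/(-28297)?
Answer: 342130962/28297 ≈ 12091.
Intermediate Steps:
v = 20232/28297 (v = -20232*(-1/28297) = 20232/28297 ≈ 0.71499)
u = -12090
v - u = 20232/28297 - 1*(-12090) = 20232/28297 + 12090 = 342130962/28297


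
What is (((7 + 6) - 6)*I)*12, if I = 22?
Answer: 1848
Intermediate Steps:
(((7 + 6) - 6)*I)*12 = (((7 + 6) - 6)*22)*12 = ((13 - 6)*22)*12 = (7*22)*12 = 154*12 = 1848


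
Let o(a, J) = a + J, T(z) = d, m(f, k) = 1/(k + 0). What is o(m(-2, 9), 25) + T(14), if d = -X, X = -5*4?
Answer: 406/9 ≈ 45.111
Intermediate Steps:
m(f, k) = 1/k
X = -20
d = 20 (d = -1*(-20) = 20)
T(z) = 20
o(a, J) = J + a
o(m(-2, 9), 25) + T(14) = (25 + 1/9) + 20 = 226/9 + 20 = 406/9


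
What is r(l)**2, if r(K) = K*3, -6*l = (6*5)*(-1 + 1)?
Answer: 0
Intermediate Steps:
l = 0 (l = -6*5*(-1 + 1)/6 = -5*0 = -1/6*0 = 0)
r(K) = 3*K
r(l)**2 = (3*0)**2 = 0**2 = 0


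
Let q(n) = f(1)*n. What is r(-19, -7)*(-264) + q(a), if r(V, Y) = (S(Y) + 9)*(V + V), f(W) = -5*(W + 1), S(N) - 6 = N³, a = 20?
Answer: -3290696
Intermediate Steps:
S(N) = 6 + N³
f(W) = -5 - 5*W (f(W) = -5*(1 + W) = -5 - 5*W)
q(n) = -10*n (q(n) = (-5 - 5*1)*n = (-5 - 5)*n = -10*n)
r(V, Y) = 2*V*(15 + Y³) (r(V, Y) = ((6 + Y³) + 9)*(V + V) = (15 + Y³)*(2*V) = 2*V*(15 + Y³))
r(-19, -7)*(-264) + q(a) = (2*(-19)*(15 + (-7)³))*(-264) - 10*20 = (2*(-19)*(15 - 343))*(-264) - 200 = (2*(-19)*(-328))*(-264) - 200 = 12464*(-264) - 200 = -3290496 - 200 = -3290696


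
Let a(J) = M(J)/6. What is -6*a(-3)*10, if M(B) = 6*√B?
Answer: -60*I*√3 ≈ -103.92*I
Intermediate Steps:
a(J) = √J (a(J) = (6*√J)/6 = (6*√J)*(⅙) = √J)
-6*a(-3)*10 = -6*I*√3*10 = -60*I*√3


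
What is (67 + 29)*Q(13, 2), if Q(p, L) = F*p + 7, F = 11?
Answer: 14400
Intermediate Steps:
Q(p, L) = 7 + 11*p (Q(p, L) = 11*p + 7 = 7 + 11*p)
(67 + 29)*Q(13, 2) = (67 + 29)*(7 + 11*13) = 96*(7 + 143) = 96*150 = 14400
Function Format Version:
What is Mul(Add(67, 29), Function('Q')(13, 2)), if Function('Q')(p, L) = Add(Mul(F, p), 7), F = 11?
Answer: 14400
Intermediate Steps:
Function('Q')(p, L) = Add(7, Mul(11, p)) (Function('Q')(p, L) = Add(Mul(11, p), 7) = Add(7, Mul(11, p)))
Mul(Add(67, 29), Function('Q')(13, 2)) = Mul(Add(67, 29), Add(7, Mul(11, 13))) = Mul(96, Add(7, 143)) = Mul(96, 150) = 14400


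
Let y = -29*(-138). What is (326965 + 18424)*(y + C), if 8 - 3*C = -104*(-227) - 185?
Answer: -1313514367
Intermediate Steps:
y = 4002
C = -7805 (C = 8/3 - (-104*(-227) - 185)/3 = 8/3 - (23608 - 185)/3 = 8/3 - ⅓*23423 = 8/3 - 23423/3 = -7805)
(326965 + 18424)*(y + C) = (326965 + 18424)*(4002 - 7805) = 345389*(-3803) = -1313514367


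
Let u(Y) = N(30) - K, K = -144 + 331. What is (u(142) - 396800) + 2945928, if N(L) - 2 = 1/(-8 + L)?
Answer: 56076747/22 ≈ 2.5489e+6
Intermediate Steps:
K = 187
N(L) = 2 + 1/(-8 + L)
u(Y) = -4069/22 (u(Y) = (-15 + 2*30)/(-8 + 30) - 1*187 = (-15 + 60)/22 - 187 = (1/22)*45 - 187 = 45/22 - 187 = -4069/22)
(u(142) - 396800) + 2945928 = (-4069/22 - 396800) + 2945928 = -8733669/22 + 2945928 = 56076747/22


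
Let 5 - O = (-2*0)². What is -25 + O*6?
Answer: 5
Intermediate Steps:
O = 5 (O = 5 - (-2*0)² = 5 - 1*0² = 5 - 1*0 = 5 + 0 = 5)
-25 + O*6 = -25 + 5*6 = -25 + 30 = 5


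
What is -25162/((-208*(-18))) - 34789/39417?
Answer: -187010095/24596208 ≈ -7.6032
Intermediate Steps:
-25162/((-208*(-18))) - 34789/39417 = -25162/3744 - 34789*1/39417 = -25162*1/3744 - 34789/39417 = -12581/1872 - 34789/39417 = -187010095/24596208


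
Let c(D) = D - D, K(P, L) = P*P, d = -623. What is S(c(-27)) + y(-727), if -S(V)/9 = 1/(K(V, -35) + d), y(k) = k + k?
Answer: -905833/623 ≈ -1454.0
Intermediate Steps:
y(k) = 2*k
K(P, L) = P²
c(D) = 0
S(V) = -9/(-623 + V²) (S(V) = -9/(V² - 623) = -9/(-623 + V²))
S(c(-27)) + y(-727) = -9/(-623 + 0²) + 2*(-727) = -9/(-623 + 0) - 1454 = -9/(-623) - 1454 = -9*(-1/623) - 1454 = 9/623 - 1454 = -905833/623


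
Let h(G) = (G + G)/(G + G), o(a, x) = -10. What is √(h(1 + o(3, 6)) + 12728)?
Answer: √12729 ≈ 112.82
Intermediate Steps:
h(G) = 1 (h(G) = (2*G)/((2*G)) = (2*G)*(1/(2*G)) = 1)
√(h(1 + o(3, 6)) + 12728) = √(1 + 12728) = √12729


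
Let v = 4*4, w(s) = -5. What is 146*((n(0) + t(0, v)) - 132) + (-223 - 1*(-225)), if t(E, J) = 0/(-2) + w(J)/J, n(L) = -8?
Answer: -163869/8 ≈ -20484.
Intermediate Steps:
v = 16
t(E, J) = -5/J (t(E, J) = 0/(-2) - 5/J = 0*(-1/2) - 5/J = 0 - 5/J = -5/J)
146*((n(0) + t(0, v)) - 132) + (-223 - 1*(-225)) = 146*((-8 - 5/16) - 132) + (-223 - 1*(-225)) = 146*((-8 - 5*1/16) - 132) + (-223 + 225) = 146*((-8 - 5/16) - 132) + 2 = 146*(-133/16 - 132) + 2 = 146*(-2245/16) + 2 = -163885/8 + 2 = -163869/8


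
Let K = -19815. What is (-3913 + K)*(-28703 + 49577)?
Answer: -495298272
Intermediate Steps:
(-3913 + K)*(-28703 + 49577) = (-3913 - 19815)*(-28703 + 49577) = -23728*20874 = -495298272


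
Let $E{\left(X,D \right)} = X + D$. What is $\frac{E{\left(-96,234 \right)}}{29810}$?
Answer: $\frac{69}{14905} \approx 0.0046293$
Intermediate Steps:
$E{\left(X,D \right)} = D + X$
$\frac{E{\left(-96,234 \right)}}{29810} = \frac{234 - 96}{29810} = 138 \cdot \frac{1}{29810} = \frac{69}{14905}$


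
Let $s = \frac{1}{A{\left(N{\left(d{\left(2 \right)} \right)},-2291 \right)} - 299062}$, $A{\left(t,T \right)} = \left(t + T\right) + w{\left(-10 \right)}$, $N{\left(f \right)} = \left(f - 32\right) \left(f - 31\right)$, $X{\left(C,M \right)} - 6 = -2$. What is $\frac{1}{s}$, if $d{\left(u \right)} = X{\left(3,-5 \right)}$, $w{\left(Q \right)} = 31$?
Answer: $-300566$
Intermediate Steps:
$X{\left(C,M \right)} = 4$ ($X{\left(C,M \right)} = 6 - 2 = 4$)
$d{\left(u \right)} = 4$
$N{\left(f \right)} = \left(-32 + f\right) \left(-31 + f\right)$
$A{\left(t,T \right)} = 31 + T + t$ ($A{\left(t,T \right)} = \left(t + T\right) + 31 = \left(T + t\right) + 31 = 31 + T + t$)
$s = - \frac{1}{300566}$ ($s = \frac{1}{\left(31 - 2291 + \left(992 + 4^{2} - 252\right)\right) - 299062} = \frac{1}{\left(31 - 2291 + \left(992 + 16 - 252\right)\right) - 299062} = \frac{1}{\left(31 - 2291 + 756\right) - 299062} = \frac{1}{-1504 - 299062} = \frac{1}{-300566} = - \frac{1}{300566} \approx -3.3271 \cdot 10^{-6}$)
$\frac{1}{s} = \frac{1}{- \frac{1}{300566}} = -300566$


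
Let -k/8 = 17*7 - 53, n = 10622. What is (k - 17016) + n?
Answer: -6922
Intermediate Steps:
k = -528 (k = -8*(17*7 - 53) = -8*(119 - 53) = -8*66 = -528)
(k - 17016) + n = (-528 - 17016) + 10622 = -17544 + 10622 = -6922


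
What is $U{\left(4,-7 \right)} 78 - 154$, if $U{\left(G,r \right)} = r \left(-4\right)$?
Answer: $2030$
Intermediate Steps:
$U{\left(G,r \right)} = - 4 r$
$U{\left(4,-7 \right)} 78 - 154 = \left(-4\right) \left(-7\right) 78 - 154 = 28 \cdot 78 - 154 = 2184 - 154 = 2030$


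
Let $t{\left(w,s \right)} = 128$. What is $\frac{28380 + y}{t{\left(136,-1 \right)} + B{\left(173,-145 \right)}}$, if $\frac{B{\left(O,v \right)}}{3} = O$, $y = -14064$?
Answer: $\frac{14316}{647} \approx 22.127$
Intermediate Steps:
$B{\left(O,v \right)} = 3 O$
$\frac{28380 + y}{t{\left(136,-1 \right)} + B{\left(173,-145 \right)}} = \frac{28380 - 14064}{128 + 3 \cdot 173} = \frac{14316}{128 + 519} = \frac{14316}{647}$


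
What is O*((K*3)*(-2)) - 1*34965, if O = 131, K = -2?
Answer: -33393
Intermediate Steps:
O*((K*3)*(-2)) - 1*34965 = 131*(-2*3*(-2)) - 1*34965 = 131*(-6*(-2)) - 34965 = 131*12 - 34965 = 1572 - 34965 = -33393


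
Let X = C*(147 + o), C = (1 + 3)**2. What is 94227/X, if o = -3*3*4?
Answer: 31409/592 ≈ 53.056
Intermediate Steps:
C = 16 (C = 4**2 = 16)
o = -36 (o = -9*4 = -36)
X = 1776 (X = 16*(147 - 36) = 16*111 = 1776)
94227/X = 94227/1776 = 94227*(1/1776) = 31409/592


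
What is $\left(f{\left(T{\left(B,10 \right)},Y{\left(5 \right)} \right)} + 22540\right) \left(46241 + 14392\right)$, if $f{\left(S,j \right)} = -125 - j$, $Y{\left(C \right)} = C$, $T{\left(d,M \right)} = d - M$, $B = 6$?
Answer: $1358785530$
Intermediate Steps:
$\left(f{\left(T{\left(B,10 \right)},Y{\left(5 \right)} \right)} + 22540\right) \left(46241 + 14392\right) = \left(\left(-125 - 5\right) + 22540\right) \left(46241 + 14392\right) = \left(\left(-125 - 5\right) + 22540\right) 60633 = \left(-130 + 22540\right) 60633 = 22410 \cdot 60633 = 1358785530$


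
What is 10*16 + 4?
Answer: 164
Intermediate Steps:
10*16 + 4 = 160 + 4 = 164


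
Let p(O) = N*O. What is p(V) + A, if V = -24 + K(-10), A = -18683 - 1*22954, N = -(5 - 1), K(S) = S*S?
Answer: -41941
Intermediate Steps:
K(S) = S**2
N = -4 (N = -1*4 = -4)
A = -41637 (A = -18683 - 22954 = -41637)
V = 76 (V = -24 + (-10)**2 = -24 + 100 = 76)
p(O) = -4*O
p(V) + A = -4*76 - 41637 = -304 - 41637 = -41941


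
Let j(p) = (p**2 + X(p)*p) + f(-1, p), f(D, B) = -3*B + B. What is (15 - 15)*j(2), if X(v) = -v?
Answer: 0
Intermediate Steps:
f(D, B) = -2*B
j(p) = -2*p (j(p) = (p**2 + (-p)*p) - 2*p = (p**2 - p**2) - 2*p = 0 - 2*p = -2*p)
(15 - 15)*j(2) = (15 - 15)*(-2*2) = 0*(-4) = 0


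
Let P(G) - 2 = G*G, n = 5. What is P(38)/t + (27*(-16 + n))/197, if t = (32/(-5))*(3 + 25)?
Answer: -845211/88256 ≈ -9.5768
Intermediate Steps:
t = -896/5 (t = (32*(-⅕))*28 = -32/5*28 = -896/5 ≈ -179.20)
P(G) = 2 + G² (P(G) = 2 + G*G = 2 + G²)
P(38)/t + (27*(-16 + n))/197 = (2 + 38²)/(-896/5) + (27*(-16 + 5))/197 = (2 + 1444)*(-5/896) + (27*(-11))*(1/197) = 1446*(-5/896) - 297*1/197 = -3615/448 - 297/197 = -845211/88256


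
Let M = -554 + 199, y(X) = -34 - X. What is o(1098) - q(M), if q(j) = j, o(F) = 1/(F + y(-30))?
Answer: 388371/1094 ≈ 355.00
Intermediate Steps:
o(F) = 1/(-4 + F) (o(F) = 1/(F + (-34 - 1*(-30))) = 1/(F + (-34 + 30)) = 1/(F - 4) = 1/(-4 + F))
M = -355
o(1098) - q(M) = 1/(-4 + 1098) - 1*(-355) = 1/1094 + 355 = 388371/1094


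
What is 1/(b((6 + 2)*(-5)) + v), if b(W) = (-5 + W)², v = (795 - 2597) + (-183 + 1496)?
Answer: 1/1536 ≈ 0.00065104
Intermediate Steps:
v = -489 (v = -1802 + 1313 = -489)
1/(b((6 + 2)*(-5)) + v) = 1/((-5 + (6 + 2)*(-5))² - 489) = 1/((-5 + 8*(-5))² - 489) = 1/((-5 - 40)² - 489) = 1/((-45)² - 489) = 1/(2025 - 489) = 1/1536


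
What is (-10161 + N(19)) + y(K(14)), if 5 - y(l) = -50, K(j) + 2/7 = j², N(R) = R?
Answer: -10087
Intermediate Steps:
K(j) = -2/7 + j²
y(l) = 55 (y(l) = 5 - 1*(-50) = 5 + 50 = 55)
(-10161 + N(19)) + y(K(14)) = (-10161 + 19) + 55 = -10142 + 55 = -10087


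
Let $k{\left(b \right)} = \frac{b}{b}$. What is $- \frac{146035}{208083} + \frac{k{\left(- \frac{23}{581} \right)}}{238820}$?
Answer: $- \frac{34875870617}{49694382060} \approx -0.70181$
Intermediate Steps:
$k{\left(b \right)} = 1$
$- \frac{146035}{208083} + \frac{k{\left(- \frac{23}{581} \right)}}{238820} = - \frac{146035}{208083} + 1 \cdot \frac{1}{238820} = \left(-146035\right) \frac{1}{208083} + 1 \cdot \frac{1}{238820} = - \frac{146035}{208083} + \frac{1}{238820} = - \frac{34875870617}{49694382060}$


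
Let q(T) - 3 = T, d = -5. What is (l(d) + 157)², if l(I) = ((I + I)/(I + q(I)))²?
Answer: 60730849/2401 ≈ 25294.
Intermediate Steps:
q(T) = 3 + T
l(I) = 4*I²/(3 + 2*I)² (l(I) = ((I + I)/(I + (3 + I)))² = ((2*I)/(3 + 2*I))² = (2*I/(3 + 2*I))² = 4*I²/(3 + 2*I)²)
(l(d) + 157)² = (4*(-5)²/(3 + 2*(-5))² + 157)² = (4*25/(3 - 10)² + 157)² = (4*25/(-7)² + 157)² = (4*25*(1/49) + 157)² = (100/49 + 157)² = (7793/49)² = 60730849/2401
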